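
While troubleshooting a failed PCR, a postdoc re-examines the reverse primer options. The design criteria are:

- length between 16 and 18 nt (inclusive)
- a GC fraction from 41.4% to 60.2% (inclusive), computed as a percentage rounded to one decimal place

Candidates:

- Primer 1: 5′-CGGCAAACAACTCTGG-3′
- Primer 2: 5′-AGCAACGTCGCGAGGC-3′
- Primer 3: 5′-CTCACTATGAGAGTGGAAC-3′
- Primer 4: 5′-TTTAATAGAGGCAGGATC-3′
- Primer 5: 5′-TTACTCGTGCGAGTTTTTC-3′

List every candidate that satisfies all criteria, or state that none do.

Primer 1 (16 nt, A=5 T=2 G=4 C=5): length 16 ✓; GC 9/16 = 56.3% ✓ — passes.
Primer 2 (16 nt, A=4 T=1 G=6 C=5): length 16 ✓; GC 11/16 = 68.8%, outside 41.4–60.2% ✗ — fails.
Primer 3 (19 nt, A=6 T=4 G=5 C=4): length 19, outside 16–18 ✗; GC 9/19 = 47.4% ✓ — fails.
Primer 4 (18 nt, A=6 T=5 G=5 C=2): length 18 ✓; GC 7/18 = 38.9%, outside 41.4–60.2% ✗ — fails.
Primer 5 (19 nt, A=2 T=9 G=4 C=4): length 19, outside 16–18 ✗; GC 8/19 = 42.1% ✓ — fails.

Primer 1 only.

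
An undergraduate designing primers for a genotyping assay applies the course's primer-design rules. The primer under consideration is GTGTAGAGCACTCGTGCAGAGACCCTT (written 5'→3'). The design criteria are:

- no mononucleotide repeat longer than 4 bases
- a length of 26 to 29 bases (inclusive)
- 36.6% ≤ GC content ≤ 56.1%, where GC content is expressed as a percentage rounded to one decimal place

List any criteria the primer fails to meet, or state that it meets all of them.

Meets all criteria.

Base counts: A=6, T=6, G=8, C=7 (length 27).
homopolymer run: longest run = 3 ✓
length: length 27 ✓
GC content: GC 15/27 = 55.6% ✓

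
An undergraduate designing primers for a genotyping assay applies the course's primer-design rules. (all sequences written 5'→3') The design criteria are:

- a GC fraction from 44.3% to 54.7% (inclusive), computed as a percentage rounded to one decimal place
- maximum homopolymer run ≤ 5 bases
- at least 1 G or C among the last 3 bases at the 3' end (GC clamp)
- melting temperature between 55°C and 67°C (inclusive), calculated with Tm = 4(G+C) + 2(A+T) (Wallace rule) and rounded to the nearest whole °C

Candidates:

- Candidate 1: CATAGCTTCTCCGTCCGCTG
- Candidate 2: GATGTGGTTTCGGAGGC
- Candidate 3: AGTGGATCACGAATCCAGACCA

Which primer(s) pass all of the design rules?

Candidate 3 only.

Candidate 1 (20 nt, A=2 T=6 G=4 C=8): GC 12/20 = 60.0%, outside 44.3–54.7% ✗; longest run = 2 ✓; 3' end CTG has 2 G/C ✓; Tm = 2·8 + 4·12 = 64°C ✓ — fails.
Candidate 2 (17 nt, A=2 T=5 G=8 C=2): GC 10/17 = 58.8%, outside 44.3–54.7% ✗; longest run = 3 ✓; 3' end GGC has 3 G/C ✓; Tm = 2·7 + 4·10 = 54°C, outside 55–67°C ✗ — fails.
Candidate 3 (22 nt, A=8 T=3 G=5 C=6): GC 11/22 = 50.0% ✓; longest run = 2 ✓; 3' end CCA has 2 G/C ✓; Tm = 2·11 + 4·11 = 66°C ✓ — passes.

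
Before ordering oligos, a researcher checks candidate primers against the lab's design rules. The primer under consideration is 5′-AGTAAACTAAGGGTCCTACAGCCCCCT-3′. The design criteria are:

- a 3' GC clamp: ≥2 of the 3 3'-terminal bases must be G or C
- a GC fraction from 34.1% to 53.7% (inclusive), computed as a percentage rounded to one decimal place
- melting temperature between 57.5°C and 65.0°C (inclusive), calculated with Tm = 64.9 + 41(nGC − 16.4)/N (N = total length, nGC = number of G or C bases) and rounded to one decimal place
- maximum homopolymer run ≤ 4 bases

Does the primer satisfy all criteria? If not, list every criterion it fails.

Base counts: A=8, T=5, G=5, C=9 (length 27).
GC clamp: 3' end CCT has 2 G/C ✓
GC content: GC 14/27 = 51.9% ✓
Tm: Tm = 64.9 + 41·(14 − 16.4)/27 = 61.3°C ✓
homopolymer run: longest run = 5, exceeds 4 ✗

Fails: homopolymer run.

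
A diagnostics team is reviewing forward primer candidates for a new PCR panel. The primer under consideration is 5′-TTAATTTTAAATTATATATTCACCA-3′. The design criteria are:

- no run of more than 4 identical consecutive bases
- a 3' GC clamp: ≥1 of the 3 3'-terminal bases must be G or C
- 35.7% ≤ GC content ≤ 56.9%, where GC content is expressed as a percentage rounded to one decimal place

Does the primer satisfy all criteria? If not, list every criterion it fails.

Fails: GC content.

Base counts: A=10, T=12, G=0, C=3 (length 25).
homopolymer run: longest run = 4 ✓
GC clamp: 3' end CCA has 2 G/C ✓
GC content: GC 3/25 = 12.0%, outside 35.7–56.9% ✗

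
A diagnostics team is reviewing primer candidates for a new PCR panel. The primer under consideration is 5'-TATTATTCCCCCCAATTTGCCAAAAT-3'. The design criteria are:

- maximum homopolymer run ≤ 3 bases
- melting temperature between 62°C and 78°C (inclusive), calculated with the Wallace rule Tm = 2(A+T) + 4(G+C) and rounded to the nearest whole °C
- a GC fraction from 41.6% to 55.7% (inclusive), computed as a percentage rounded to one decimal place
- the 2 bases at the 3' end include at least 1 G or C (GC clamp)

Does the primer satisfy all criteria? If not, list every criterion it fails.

Base counts: A=8, T=9, G=1, C=8 (length 26).
homopolymer run: longest run = 6, exceeds 3 ✗
Tm: Tm = 2·17 + 4·9 = 70°C ✓
GC content: GC 9/26 = 34.6%, outside 41.6–55.7% ✗
GC clamp: 3' end AT has 0 G/C, need ≥1 ✗

Fails: homopolymer run, GC content, GC clamp.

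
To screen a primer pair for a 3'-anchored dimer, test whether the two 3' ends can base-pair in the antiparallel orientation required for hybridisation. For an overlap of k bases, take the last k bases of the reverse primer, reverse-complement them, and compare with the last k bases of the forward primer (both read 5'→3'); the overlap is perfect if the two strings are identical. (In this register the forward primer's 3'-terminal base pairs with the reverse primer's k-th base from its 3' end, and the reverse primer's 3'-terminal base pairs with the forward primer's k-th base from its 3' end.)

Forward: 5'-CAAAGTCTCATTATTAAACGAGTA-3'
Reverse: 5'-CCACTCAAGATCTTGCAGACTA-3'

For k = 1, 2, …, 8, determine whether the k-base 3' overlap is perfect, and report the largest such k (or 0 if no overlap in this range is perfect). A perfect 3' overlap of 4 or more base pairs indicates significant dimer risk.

Last 8 bases (5'→3') — forward …AACGAGTA, reverse …GCAGACTA.
Reverse complement of the reverse primer's last 8 bases: TAGTCTGC; its first k bases are the reverse complement of the reverse primer's last k bases, so a perfect k-base overlap needs the forward primer's last k bases to equal them.
Comparing (forward last k vs required): k=1: A vs T ✗; k=2: TA vs TA ✓; k=3: GTA vs TAG ✗; k=4: AGTA vs TAGT ✗; k=5: GAGTA vs TAGTC ✗; k=6: CGAGTA vs TAGTCT ✗; k=7: ACGAGTA vs TAGTCTG ✗; k=8: AACGAGTA vs TAGTCTGC ✗.
Only k = 2 is perfect, so the longest perfect 3' overlap is 2.

Longest perfect overlap: 2 complementary base pairs; below the dimer-risk threshold (threshold 4).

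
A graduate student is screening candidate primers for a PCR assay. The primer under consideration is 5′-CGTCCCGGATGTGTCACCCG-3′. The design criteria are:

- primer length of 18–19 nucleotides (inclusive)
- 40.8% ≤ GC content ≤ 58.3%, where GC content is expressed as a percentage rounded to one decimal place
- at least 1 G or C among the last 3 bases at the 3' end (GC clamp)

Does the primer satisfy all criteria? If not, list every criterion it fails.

Fails: length, GC content.

Base counts: A=2, T=4, G=6, C=8 (length 20).
length: length 20, outside 18–19 ✗
GC content: GC 14/20 = 70.0%, outside 40.8–58.3% ✗
GC clamp: 3' end CCG has 3 G/C ✓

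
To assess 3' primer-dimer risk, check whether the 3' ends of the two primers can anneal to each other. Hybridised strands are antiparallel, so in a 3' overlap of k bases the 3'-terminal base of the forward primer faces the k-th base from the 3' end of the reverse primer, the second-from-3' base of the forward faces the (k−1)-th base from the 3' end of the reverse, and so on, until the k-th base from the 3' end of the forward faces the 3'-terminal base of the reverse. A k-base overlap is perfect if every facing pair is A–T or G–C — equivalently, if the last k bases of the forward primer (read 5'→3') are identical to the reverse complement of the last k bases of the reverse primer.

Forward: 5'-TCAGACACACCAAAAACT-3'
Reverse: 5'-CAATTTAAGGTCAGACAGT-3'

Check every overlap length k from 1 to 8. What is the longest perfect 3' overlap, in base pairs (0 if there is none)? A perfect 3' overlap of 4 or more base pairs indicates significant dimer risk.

Longest perfect overlap: 3 complementary base pairs; below the dimer-risk threshold (threshold 4).

Last 8 bases (5'→3') — forward …CAAAAACT, reverse …CAGACAGT.
Reverse complement of the reverse primer's last 8 bases: ACTGTCTG; its first k bases are the reverse complement of the reverse primer's last k bases, so a perfect k-base overlap needs the forward primer's last k bases to equal them.
Comparing (forward last k vs required): k=1: T vs A ✗; k=2: CT vs AC ✗; k=3: ACT vs ACT ✓; k=4: AACT vs ACTG ✗; k=5: AAACT vs ACTGT ✗; k=6: AAAACT vs ACTGTC ✗; k=7: AAAAACT vs ACTGTCT ✗; k=8: CAAAAACT vs ACTGTCTG ✗.
Only k = 3 is perfect, so the longest perfect 3' overlap is 3.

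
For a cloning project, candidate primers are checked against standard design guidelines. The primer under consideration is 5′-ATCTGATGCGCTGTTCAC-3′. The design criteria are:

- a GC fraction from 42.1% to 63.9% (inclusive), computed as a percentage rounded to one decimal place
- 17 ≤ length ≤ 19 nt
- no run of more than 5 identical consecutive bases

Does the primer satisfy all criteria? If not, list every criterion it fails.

Base counts: A=3, T=6, G=4, C=5 (length 18).
GC content: GC 9/18 = 50.0% ✓
length: length 18 ✓
homopolymer run: longest run = 2 ✓

Meets all criteria.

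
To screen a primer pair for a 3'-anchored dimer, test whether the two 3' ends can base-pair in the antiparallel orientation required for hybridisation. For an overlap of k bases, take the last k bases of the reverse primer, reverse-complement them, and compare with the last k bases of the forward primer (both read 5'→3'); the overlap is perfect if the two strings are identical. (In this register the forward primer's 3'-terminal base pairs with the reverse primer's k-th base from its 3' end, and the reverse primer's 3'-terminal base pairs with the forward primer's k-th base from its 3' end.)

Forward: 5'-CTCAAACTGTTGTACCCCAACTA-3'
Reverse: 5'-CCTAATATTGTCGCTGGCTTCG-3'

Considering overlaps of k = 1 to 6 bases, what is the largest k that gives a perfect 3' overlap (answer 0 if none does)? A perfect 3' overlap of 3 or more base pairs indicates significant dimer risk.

Last 6 bases (5'→3') — forward …CAACTA, reverse …GCTTCG.
Reverse complement of the reverse primer's last 6 bases: CGAAGC; its first k bases are the reverse complement of the reverse primer's last k bases, so a perfect k-base overlap needs the forward primer's last k bases to equal them.
Comparing (forward last k vs required): k=1: A vs C ✗; k=2: TA vs CG ✗; k=3: CTA vs CGA ✗; k=4: ACTA vs CGAA ✗; k=5: AACTA vs CGAAG ✗; k=6: CAACTA vs CGAAGC ✗.
No overlap length from 1 to 6 is perfect, so the longest perfect 3' overlap is 0.

Longest perfect overlap: 0 complementary base pairs; below the dimer-risk threshold (threshold 3).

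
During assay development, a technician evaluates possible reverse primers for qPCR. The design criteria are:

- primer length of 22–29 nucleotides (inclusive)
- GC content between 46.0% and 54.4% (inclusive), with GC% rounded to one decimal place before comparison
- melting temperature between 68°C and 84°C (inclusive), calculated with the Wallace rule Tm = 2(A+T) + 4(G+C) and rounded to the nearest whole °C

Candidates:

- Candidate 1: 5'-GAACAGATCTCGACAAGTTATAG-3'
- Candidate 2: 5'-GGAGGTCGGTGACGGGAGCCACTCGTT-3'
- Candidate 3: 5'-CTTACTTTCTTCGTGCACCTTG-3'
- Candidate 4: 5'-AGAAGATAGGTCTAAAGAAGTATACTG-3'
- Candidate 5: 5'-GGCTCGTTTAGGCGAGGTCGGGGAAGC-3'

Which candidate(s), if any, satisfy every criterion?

None of the candidates satisfy all criteria.

Candidate 1 (23 nt, A=9 T=5 G=5 C=4): length 23 ✓; GC 9/23 = 39.1%, outside 46.0–54.4% ✗; Tm = 2·14 + 4·9 = 64°C, outside 68–84°C ✗ — fails.
Candidate 2 (27 nt, A=4 T=5 G=12 C=6): length 27 ✓; GC 18/27 = 66.7%, outside 46.0–54.4% ✗; Tm = 2·9 + 4·18 = 90°C, outside 68–84°C ✗ — fails.
Candidate 3 (22 nt, A=2 T=10 G=3 C=7): length 22 ✓; GC 10/22 = 45.5%, outside 46.0–54.4% ✗; Tm = 2·12 + 4·10 = 64°C, outside 68–84°C ✗ — fails.
Candidate 4 (27 nt, A=12 T=6 G=7 C=2): length 27 ✓; GC 9/27 = 33.3%, outside 46.0–54.4% ✗; Tm = 2·18 + 4·9 = 72°C ✓ — fails.
Candidate 5 (27 nt, A=4 T=5 G=13 C=5): length 27 ✓; GC 18/27 = 66.7%, outside 46.0–54.4% ✗; Tm = 2·9 + 4·18 = 90°C, outside 68–84°C ✗ — fails.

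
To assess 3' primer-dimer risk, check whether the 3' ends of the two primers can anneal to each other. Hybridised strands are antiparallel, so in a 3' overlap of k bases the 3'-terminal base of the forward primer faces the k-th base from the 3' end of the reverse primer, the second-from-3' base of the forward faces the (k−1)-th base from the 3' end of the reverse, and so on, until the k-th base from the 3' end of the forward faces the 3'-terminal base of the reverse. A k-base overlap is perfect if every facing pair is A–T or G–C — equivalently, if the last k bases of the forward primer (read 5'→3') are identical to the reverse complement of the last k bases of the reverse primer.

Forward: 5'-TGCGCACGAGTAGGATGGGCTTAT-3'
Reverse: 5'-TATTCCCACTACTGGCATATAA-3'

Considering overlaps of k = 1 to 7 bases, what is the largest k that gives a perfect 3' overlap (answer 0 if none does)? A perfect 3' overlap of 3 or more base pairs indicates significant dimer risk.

Last 7 bases (5'→3') — forward …GGCTTAT, reverse …CATATAA.
Reverse complement of the reverse primer's last 7 bases: TTATATG; its first k bases are the reverse complement of the reverse primer's last k bases, so a perfect k-base overlap needs the forward primer's last k bases to equal them.
Comparing (forward last k vs required): k=1: T vs T ✓; k=2: AT vs TT ✗; k=3: TAT vs TTA ✗; k=4: TTAT vs TTAT ✓; k=5: CTTAT vs TTATA ✗; k=6: GCTTAT vs TTATAT ✗; k=7: GGCTTAT vs TTATATG ✗.
Perfect overlaps at k = 1, 4; the largest is 4.

Longest perfect overlap: 4 complementary base pairs; significant dimer risk (threshold 3).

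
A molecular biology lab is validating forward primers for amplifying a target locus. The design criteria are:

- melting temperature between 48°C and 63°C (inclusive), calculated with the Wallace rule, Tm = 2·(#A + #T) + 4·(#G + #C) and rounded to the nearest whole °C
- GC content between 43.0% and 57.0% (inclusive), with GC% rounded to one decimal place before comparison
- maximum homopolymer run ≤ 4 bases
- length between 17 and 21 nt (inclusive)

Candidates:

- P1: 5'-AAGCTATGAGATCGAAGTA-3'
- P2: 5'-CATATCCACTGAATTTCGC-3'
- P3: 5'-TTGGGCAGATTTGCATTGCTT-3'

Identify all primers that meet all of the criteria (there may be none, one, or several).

P1 (19 nt, A=8 T=4 G=5 C=2): Tm = 2·12 + 4·7 = 52°C ✓; GC 7/19 = 36.8%, outside 43.0–57.0% ✗; longest run = 2 ✓; length 19 ✓ — fails.
P2 (19 nt, A=5 T=6 G=2 C=6): Tm = 2·11 + 4·8 = 54°C ✓; GC 8/19 = 42.1%, outside 43.0–57.0% ✗; longest run = 3 ✓; length 19 ✓ — fails.
P3 (21 nt, A=3 T=9 G=6 C=3): Tm = 2·12 + 4·9 = 60°C ✓; GC 9/21 = 42.9%, outside 43.0–57.0% ✗; longest run = 3 ✓; length 21 ✓ — fails.

None of the candidates satisfy all criteria.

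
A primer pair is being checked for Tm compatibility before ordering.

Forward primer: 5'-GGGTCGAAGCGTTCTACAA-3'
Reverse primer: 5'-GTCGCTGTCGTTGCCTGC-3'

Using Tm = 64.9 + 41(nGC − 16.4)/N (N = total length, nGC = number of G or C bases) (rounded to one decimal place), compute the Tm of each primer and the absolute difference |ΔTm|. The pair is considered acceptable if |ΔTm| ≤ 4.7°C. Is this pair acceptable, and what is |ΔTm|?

|ΔTm| = 3.8°C; the pair is acceptable.

Forward: G+C = 10, N = 19 → Tm = 64.9 + 41·(10 − 16.4)/19 = 51.1°C.
Reverse: G+C = 12, N = 18 → Tm = 64.9 + 41·(12 − 16.4)/18 = 54.9°C.
|ΔTm| = |51.1 − 54.9| = 3.8°C, ≤ 4.7°C.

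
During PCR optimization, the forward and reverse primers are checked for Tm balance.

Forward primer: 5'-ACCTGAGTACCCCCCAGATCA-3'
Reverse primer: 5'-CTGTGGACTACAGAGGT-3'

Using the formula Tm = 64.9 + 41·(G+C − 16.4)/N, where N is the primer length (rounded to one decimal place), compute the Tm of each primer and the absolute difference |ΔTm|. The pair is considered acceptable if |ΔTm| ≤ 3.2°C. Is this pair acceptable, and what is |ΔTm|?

|ΔTm| = 9.2°C; the pair is not acceptable.

Forward: G+C = 12, N = 21 → Tm = 64.9 + 41·(12 − 16.4)/21 = 56.3°C.
Reverse: G+C = 9, N = 17 → Tm = 64.9 + 41·(9 − 16.4)/17 = 47.1°C.
|ΔTm| = |56.3 − 47.1| = 9.2°C, > 3.2°C.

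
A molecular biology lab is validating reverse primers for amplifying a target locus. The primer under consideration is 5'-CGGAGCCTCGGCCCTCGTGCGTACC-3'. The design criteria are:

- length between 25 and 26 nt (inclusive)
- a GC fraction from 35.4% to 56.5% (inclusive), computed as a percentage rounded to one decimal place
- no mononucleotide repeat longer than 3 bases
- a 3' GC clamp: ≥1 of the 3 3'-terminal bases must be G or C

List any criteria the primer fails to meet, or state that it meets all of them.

Fails: GC content.

Base counts: A=2, T=4, G=8, C=11 (length 25).
length: length 25 ✓
GC content: GC 19/25 = 76.0%, outside 35.4–56.5% ✗
homopolymer run: longest run = 3 ✓
GC clamp: 3' end ACC has 2 G/C ✓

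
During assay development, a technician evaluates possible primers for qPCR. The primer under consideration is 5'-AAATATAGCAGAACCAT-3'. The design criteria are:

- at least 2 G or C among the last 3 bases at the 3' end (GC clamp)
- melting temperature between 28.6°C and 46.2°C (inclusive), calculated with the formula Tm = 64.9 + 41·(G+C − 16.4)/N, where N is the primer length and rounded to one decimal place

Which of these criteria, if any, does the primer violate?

Base counts: A=9, T=3, G=2, C=3 (length 17).
GC clamp: 3' end CAT has 1 G/C, need ≥2 ✗
Tm: Tm = 64.9 + 41·(5 − 16.4)/17 = 37.4°C ✓

Fails: GC clamp.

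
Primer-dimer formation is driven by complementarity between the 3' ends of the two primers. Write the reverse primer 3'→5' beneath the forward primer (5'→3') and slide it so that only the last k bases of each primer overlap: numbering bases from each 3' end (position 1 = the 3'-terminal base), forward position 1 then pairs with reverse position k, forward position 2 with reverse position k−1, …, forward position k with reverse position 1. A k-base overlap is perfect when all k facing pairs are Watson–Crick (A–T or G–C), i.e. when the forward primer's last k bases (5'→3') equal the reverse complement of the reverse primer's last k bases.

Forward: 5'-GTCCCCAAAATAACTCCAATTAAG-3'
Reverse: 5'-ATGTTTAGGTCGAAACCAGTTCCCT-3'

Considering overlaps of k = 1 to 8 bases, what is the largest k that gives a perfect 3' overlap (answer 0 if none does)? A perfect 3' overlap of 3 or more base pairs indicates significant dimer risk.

Longest perfect overlap: 2 complementary base pairs; below the dimer-risk threshold (threshold 3).

Last 8 bases (5'→3') — forward …CAATTAAG, reverse …AGTTCCCT.
Reverse complement of the reverse primer's last 8 bases: AGGGAACT; its first k bases are the reverse complement of the reverse primer's last k bases, so a perfect k-base overlap needs the forward primer's last k bases to equal them.
Comparing (forward last k vs required): k=1: G vs A ✗; k=2: AG vs AG ✓; k=3: AAG vs AGG ✗; k=4: TAAG vs AGGG ✗; k=5: TTAAG vs AGGGA ✗; k=6: ATTAAG vs AGGGAA ✗; k=7: AATTAAG vs AGGGAAC ✗; k=8: CAATTAAG vs AGGGAACT ✗.
Only k = 2 is perfect, so the longest perfect 3' overlap is 2.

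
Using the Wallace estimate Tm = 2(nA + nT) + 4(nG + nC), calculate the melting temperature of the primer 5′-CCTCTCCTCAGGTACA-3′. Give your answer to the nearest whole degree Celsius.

50°C

Base counts: A=3, T=4, G=2, C=7 (length 16).
Tm = 2·(3+4) + 4·(2+7) = 2·7 + 4·9 = 14 + 36 = 50°C.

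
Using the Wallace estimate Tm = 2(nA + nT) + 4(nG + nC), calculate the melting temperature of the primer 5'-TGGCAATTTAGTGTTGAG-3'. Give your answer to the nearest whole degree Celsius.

Base counts: A=4, T=7, G=6, C=1 (length 18).
Tm = 2·(4+7) + 4·(6+1) = 2·11 + 4·7 = 22 + 28 = 50°C.

50°C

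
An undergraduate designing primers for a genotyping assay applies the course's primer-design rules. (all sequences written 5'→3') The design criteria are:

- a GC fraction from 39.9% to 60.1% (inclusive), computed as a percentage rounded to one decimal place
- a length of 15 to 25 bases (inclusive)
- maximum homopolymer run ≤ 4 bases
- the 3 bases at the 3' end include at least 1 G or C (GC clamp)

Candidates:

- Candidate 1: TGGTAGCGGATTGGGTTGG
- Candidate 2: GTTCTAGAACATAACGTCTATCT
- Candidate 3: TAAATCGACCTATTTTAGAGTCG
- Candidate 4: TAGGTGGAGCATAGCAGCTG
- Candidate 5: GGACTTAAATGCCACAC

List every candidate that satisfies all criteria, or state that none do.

Candidate 1 (19 nt, A=2 T=6 G=10 C=1): GC 11/19 = 57.9% ✓; length 19 ✓; longest run = 3 ✓; 3' end TGG has 2 G/C ✓ — passes.
Candidate 2 (23 nt, A=7 T=8 G=3 C=5): GC 8/23 = 34.8%, outside 39.9–60.1% ✗; length 23 ✓; longest run = 2 ✓; 3' end TCT has 1 G/C ✓ — fails.
Candidate 3 (23 nt, A=7 T=8 G=4 C=4): GC 8/23 = 34.8%, outside 39.9–60.1% ✗; length 23 ✓; longest run = 4 ✓; 3' end TCG has 2 G/C ✓ — fails.
Candidate 4 (20 nt, A=5 T=4 G=8 C=3): GC 11/20 = 55.0% ✓; length 20 ✓; longest run = 2 ✓; 3' end CTG has 2 G/C ✓ — passes.
Candidate 5 (17 nt, A=6 T=3 G=3 C=5): GC 8/17 = 47.1% ✓; length 17 ✓; longest run = 3 ✓; 3' end CAC has 2 G/C ✓ — passes.

Candidate 1, Candidate 4 and Candidate 5.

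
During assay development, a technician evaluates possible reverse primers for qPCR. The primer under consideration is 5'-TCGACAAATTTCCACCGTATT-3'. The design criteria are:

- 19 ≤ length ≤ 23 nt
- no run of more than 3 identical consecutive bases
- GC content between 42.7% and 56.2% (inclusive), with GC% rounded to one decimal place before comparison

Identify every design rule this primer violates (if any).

Base counts: A=6, T=7, G=2, C=6 (length 21).
length: length 21 ✓
homopolymer run: longest run = 3 ✓
GC content: GC 8/21 = 38.1%, outside 42.7–56.2% ✗

Fails: GC content.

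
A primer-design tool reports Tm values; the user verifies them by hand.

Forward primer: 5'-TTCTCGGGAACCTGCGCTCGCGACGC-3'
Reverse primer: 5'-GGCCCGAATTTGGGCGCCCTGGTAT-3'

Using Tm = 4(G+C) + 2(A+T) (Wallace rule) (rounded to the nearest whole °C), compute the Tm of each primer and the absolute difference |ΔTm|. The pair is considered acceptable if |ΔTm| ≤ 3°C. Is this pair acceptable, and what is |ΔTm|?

Forward: A=3 T=5 G=8 C=10 → Tm = 2·8 + 4·18 = 88°C.
Reverse: A=3 T=6 G=9 C=7 → Tm = 2·9 + 4·16 = 82°C.
|ΔTm| = |88 − 82| = 6°C, > 3°C.

|ΔTm| = 6°C; the pair is not acceptable.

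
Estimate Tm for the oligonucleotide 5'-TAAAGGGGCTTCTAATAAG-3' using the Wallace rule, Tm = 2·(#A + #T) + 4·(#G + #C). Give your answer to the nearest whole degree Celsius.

52°C

Base counts: A=7, T=5, G=5, C=2 (length 19).
Tm = 2·(7+5) + 4·(5+2) = 2·12 + 4·7 = 24 + 28 = 52°C.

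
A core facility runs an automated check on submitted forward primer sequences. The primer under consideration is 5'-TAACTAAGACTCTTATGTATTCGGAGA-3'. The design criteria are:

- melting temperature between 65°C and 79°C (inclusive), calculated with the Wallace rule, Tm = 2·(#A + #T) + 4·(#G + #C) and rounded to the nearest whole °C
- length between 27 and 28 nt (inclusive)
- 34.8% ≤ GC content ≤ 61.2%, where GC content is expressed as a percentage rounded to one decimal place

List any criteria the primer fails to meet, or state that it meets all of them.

Fails: GC content.

Base counts: A=9, T=9, G=5, C=4 (length 27).
Tm: Tm = 2·18 + 4·9 = 72°C ✓
length: length 27 ✓
GC content: GC 9/27 = 33.3%, outside 34.8–61.2% ✗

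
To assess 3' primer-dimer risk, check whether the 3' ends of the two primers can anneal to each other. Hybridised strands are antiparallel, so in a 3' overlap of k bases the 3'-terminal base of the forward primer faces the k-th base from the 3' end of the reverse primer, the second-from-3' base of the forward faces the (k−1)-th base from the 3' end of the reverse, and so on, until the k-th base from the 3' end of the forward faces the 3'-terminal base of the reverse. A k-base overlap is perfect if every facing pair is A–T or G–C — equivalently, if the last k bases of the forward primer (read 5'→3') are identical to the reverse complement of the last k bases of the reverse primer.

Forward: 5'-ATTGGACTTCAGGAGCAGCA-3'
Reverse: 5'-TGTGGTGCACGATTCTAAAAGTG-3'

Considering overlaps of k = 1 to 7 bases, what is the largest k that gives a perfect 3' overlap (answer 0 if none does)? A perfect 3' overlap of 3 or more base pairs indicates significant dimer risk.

Last 7 bases (5'→3') — forward …AGCAGCA, reverse …AAAAGTG.
Reverse complement of the reverse primer's last 7 bases: CACTTTT; its first k bases are the reverse complement of the reverse primer's last k bases, so a perfect k-base overlap needs the forward primer's last k bases to equal them.
Comparing (forward last k vs required): k=1: A vs C ✗; k=2: CA vs CA ✓; k=3: GCA vs CAC ✗; k=4: AGCA vs CACT ✗; k=5: CAGCA vs CACTT ✗; k=6: GCAGCA vs CACTTT ✗; k=7: AGCAGCA vs CACTTTT ✗.
Only k = 2 is perfect, so the longest perfect 3' overlap is 2.

Longest perfect overlap: 2 complementary base pairs; below the dimer-risk threshold (threshold 3).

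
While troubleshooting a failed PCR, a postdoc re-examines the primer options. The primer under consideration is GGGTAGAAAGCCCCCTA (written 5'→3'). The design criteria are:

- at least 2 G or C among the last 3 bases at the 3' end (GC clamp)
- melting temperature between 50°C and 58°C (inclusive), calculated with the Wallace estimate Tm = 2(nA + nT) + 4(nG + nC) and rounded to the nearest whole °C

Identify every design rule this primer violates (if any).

Base counts: A=5, T=2, G=5, C=5 (length 17).
GC clamp: 3' end CTA has 1 G/C, need ≥2 ✗
Tm: Tm = 2·7 + 4·10 = 54°C ✓

Fails: GC clamp.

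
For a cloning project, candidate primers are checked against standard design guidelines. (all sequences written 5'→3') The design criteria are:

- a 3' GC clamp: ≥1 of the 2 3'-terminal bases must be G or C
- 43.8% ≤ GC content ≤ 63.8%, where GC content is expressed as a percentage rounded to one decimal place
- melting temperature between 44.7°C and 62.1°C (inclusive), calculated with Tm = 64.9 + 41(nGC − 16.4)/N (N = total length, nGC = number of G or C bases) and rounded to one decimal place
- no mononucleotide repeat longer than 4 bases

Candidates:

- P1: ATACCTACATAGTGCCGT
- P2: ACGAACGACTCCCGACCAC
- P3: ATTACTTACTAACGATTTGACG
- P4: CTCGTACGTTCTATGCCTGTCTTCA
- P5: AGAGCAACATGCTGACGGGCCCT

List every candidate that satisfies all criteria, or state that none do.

P1, P2, P4 and P5.

P1 (18 nt, A=5 T=5 G=3 C=5): 3' end GT has 1 G/C ✓; GC 8/18 = 44.4% ✓; Tm = 64.9 + 41·(8 − 16.4)/18 = 45.8°C ✓; longest run = 2 ✓ — passes.
P2 (19 nt, A=6 T=1 G=3 C=9): 3' end AC has 1 G/C ✓; GC 12/19 = 63.2% ✓; Tm = 64.9 + 41·(12 − 16.4)/19 = 55.4°C ✓; longest run = 3 ✓ — passes.
P3 (22 nt, A=7 T=8 G=3 C=4): 3' end CG has 2 G/C ✓; GC 7/22 = 31.8%, outside 43.8–63.8% ✗; Tm = 64.9 + 41·(7 − 16.4)/22 = 47.4°C ✓; longest run = 3 ✓ — fails.
P4 (25 nt, A=3 T=10 G=4 C=8): 3' end CA has 1 G/C ✓; GC 12/25 = 48.0% ✓; Tm = 64.9 + 41·(12 − 16.4)/25 = 57.7°C ✓; longest run = 2 ✓ — passes.
P5 (23 nt, A=6 T=3 G=7 C=7): 3' end CT has 1 G/C ✓; GC 14/23 = 60.9% ✓; Tm = 64.9 + 41·(14 − 16.4)/23 = 60.6°C ✓; longest run = 3 ✓ — passes.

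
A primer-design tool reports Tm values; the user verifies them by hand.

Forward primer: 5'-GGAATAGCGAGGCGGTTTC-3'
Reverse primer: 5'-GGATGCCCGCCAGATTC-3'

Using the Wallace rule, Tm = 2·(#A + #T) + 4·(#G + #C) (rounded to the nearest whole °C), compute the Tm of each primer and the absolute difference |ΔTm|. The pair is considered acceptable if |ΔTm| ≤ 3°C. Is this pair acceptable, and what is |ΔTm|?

|ΔTm| = 4°C; the pair is not acceptable.

Forward: A=4 T=4 G=8 C=3 → Tm = 2·8 + 4·11 = 60°C.
Reverse: A=3 T=3 G=5 C=6 → Tm = 2·6 + 4·11 = 56°C.
|ΔTm| = |60 − 56| = 4°C, > 3°C.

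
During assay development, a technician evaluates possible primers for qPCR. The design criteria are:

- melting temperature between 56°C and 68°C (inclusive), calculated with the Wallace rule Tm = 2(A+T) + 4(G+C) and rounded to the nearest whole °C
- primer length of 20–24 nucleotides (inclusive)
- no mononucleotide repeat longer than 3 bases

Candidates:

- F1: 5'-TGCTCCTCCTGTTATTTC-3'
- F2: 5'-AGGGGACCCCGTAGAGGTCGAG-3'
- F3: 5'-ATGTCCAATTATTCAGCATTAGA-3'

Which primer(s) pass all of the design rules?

F1 (18 nt, A=1 T=9 G=2 C=6): Tm = 2·10 + 4·8 = 52°C, outside 56–68°C ✗; length 18, outside 20–24 ✗; longest run = 3 ✓ — fails.
F2 (22 nt, A=5 T=2 G=10 C=5): Tm = 2·7 + 4·15 = 74°C, outside 56–68°C ✗; length 22 ✓; longest run = 4, exceeds 3 ✗ — fails.
F3 (23 nt, A=8 T=8 G=3 C=4): Tm = 2·16 + 4·7 = 60°C ✓; length 23 ✓; longest run = 2 ✓ — passes.

F3 only.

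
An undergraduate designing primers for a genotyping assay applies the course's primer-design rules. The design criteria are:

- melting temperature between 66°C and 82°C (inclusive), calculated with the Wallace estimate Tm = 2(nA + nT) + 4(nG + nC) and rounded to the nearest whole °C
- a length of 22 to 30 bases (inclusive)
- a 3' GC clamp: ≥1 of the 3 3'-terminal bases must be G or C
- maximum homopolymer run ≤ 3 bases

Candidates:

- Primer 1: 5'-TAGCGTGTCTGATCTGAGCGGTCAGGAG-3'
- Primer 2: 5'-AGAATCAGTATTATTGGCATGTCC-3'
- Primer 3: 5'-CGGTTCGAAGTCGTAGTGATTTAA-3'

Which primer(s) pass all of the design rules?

Primer 2 only.

Primer 1 (28 nt, A=5 T=7 G=11 C=5): Tm = 2·12 + 4·16 = 88°C, outside 66–82°C ✗; length 28 ✓; 3' end GAG has 2 G/C ✓; longest run = 2 ✓ — fails.
Primer 2 (24 nt, A=7 T=8 G=5 C=4): Tm = 2·15 + 4·9 = 66°C ✓; length 24 ✓; 3' end TCC has 2 G/C ✓; longest run = 2 ✓ — passes.
Primer 3 (24 nt, A=6 T=8 G=7 C=3): Tm = 2·14 + 4·10 = 68°C ✓; length 24 ✓; 3' end TAA has 0 G/C, need ≥1 ✗; longest run = 3 ✓ — fails.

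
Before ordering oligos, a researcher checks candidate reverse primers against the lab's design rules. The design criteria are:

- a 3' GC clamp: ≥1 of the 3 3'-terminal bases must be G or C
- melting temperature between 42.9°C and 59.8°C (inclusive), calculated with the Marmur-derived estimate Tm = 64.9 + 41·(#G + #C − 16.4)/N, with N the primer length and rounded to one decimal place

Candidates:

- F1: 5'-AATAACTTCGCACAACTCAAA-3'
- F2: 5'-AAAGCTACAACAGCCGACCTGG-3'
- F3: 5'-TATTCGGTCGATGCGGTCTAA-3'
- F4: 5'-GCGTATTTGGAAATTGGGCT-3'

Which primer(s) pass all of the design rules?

F2 and F4.

F1 (21 nt, A=10 T=4 G=1 C=6): 3' end AAA has 0 G/C, need ≥1 ✗; Tm = 64.9 + 41·(7 − 16.4)/21 = 46.5°C ✓ — fails.
F2 (22 nt, A=8 T=2 G=5 C=7): 3' end TGG has 2 G/C ✓; Tm = 64.9 + 41·(12 − 16.4)/22 = 56.7°C ✓ — passes.
F3 (21 nt, A=4 T=7 G=6 C=4): 3' end TAA has 0 G/C, need ≥1 ✗; Tm = 64.9 + 41·(10 − 16.4)/21 = 52.4°C ✓ — fails.
F4 (20 nt, A=4 T=7 G=7 C=2): 3' end GCT has 2 G/C ✓; Tm = 64.9 + 41·(9 − 16.4)/20 = 49.7°C ✓ — passes.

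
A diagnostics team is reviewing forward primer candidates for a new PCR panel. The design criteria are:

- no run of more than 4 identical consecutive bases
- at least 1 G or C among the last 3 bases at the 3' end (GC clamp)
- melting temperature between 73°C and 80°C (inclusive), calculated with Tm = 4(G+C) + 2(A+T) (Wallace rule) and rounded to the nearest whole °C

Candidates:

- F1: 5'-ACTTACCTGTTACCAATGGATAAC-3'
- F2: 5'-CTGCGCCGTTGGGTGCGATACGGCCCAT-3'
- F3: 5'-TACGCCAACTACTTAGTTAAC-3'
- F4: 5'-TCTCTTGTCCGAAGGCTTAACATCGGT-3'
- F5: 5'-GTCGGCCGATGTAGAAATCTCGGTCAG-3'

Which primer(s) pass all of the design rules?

F4 only.

F1 (24 nt, A=8 T=7 G=3 C=6): longest run = 2 ✓; 3' end AAC has 1 G/C ✓; Tm = 2·15 + 4·9 = 66°C, outside 73–80°C ✗ — fails.
F2 (28 nt, A=3 T=6 G=10 C=9): longest run = 3 ✓; 3' end CAT has 1 G/C ✓; Tm = 2·9 + 4·19 = 94°C, outside 73–80°C ✗ — fails.
F3 (21 nt, A=7 T=6 G=2 C=6): longest run = 2 ✓; 3' end AAC has 1 G/C ✓; Tm = 2·13 + 4·8 = 58°C, outside 73–80°C ✗ — fails.
F4 (27 nt, A=5 T=9 G=6 C=7): longest run = 2 ✓; 3' end GGT has 2 G/C ✓; Tm = 2·14 + 4·13 = 80°C ✓ — passes.
F5 (27 nt, A=6 T=6 G=9 C=6): longest run = 3 ✓; 3' end CAG has 2 G/C ✓; Tm = 2·12 + 4·15 = 84°C, outside 73–80°C ✗ — fails.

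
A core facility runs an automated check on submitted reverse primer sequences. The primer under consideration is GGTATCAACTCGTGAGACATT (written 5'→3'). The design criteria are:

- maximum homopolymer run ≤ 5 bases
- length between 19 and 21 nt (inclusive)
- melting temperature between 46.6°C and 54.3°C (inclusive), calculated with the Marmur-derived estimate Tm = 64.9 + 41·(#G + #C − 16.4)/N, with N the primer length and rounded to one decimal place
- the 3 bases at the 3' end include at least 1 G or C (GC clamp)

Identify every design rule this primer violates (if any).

Base counts: A=6, T=6, G=5, C=4 (length 21).
homopolymer run: longest run = 2 ✓
length: length 21 ✓
Tm: Tm = 64.9 + 41·(9 − 16.4)/21 = 50.5°C ✓
GC clamp: 3' end ATT has 0 G/C, need ≥1 ✗

Fails: GC clamp.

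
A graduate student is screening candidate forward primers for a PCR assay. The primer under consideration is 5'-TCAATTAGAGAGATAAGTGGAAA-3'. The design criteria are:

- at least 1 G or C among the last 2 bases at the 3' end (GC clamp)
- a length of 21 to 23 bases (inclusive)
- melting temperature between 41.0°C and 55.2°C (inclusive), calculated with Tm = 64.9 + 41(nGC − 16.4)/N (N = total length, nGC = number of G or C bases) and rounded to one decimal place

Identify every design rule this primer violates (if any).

Base counts: A=11, T=5, G=6, C=1 (length 23).
GC clamp: 3' end AA has 0 G/C, need ≥1 ✗
length: length 23 ✓
Tm: Tm = 64.9 + 41·(7 − 16.4)/23 = 48.1°C ✓

Fails: GC clamp.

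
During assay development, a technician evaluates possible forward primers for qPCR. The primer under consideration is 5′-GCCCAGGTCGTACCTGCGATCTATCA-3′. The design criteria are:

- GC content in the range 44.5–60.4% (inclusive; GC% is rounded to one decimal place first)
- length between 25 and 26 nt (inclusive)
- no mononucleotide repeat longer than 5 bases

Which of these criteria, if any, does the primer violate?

Meets all criteria.

Base counts: A=5, T=6, G=6, C=9 (length 26).
GC content: GC 15/26 = 57.7% ✓
length: length 26 ✓
homopolymer run: longest run = 3 ✓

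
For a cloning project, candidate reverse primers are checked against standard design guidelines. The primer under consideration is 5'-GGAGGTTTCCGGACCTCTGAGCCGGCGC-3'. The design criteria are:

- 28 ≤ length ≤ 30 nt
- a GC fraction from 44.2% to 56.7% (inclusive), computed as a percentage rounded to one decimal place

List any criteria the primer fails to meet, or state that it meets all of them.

Base counts: A=3, T=5, G=11, C=9 (length 28).
length: length 28 ✓
GC content: GC 20/28 = 71.4%, outside 44.2–56.7% ✗

Fails: GC content.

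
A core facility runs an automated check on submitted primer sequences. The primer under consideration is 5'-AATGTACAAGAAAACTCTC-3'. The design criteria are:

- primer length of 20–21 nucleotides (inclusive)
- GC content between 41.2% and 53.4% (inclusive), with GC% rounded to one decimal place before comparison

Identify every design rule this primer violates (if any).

Fails: length, GC content.

Base counts: A=9, T=4, G=2, C=4 (length 19).
length: length 19, outside 20–21 ✗
GC content: GC 6/19 = 31.6%, outside 41.2–53.4% ✗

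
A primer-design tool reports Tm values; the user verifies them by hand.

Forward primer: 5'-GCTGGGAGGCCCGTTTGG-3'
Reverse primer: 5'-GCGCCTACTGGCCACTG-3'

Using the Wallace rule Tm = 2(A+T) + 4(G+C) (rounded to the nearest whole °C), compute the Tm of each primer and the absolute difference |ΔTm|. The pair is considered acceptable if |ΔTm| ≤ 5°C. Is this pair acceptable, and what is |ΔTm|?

|ΔTm| = 4°C; the pair is acceptable.

Forward: A=1 T=4 G=9 C=4 → Tm = 2·5 + 4·13 = 62°C.
Reverse: A=2 T=3 G=5 C=7 → Tm = 2·5 + 4·12 = 58°C.
|ΔTm| = |62 − 58| = 4°C, ≤ 5°C.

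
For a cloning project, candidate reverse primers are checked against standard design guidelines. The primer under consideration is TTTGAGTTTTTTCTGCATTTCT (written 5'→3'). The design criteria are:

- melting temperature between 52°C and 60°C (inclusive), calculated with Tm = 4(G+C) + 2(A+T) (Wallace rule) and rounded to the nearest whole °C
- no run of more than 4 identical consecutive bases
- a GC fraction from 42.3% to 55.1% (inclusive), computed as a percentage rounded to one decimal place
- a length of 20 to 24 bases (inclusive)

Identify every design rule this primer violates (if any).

Fails: homopolymer run, GC content.

Base counts: A=2, T=14, G=3, C=3 (length 22).
Tm: Tm = 2·16 + 4·6 = 56°C ✓
homopolymer run: longest run = 6, exceeds 4 ✗
GC content: GC 6/22 = 27.3%, outside 42.3–55.1% ✗
length: length 22 ✓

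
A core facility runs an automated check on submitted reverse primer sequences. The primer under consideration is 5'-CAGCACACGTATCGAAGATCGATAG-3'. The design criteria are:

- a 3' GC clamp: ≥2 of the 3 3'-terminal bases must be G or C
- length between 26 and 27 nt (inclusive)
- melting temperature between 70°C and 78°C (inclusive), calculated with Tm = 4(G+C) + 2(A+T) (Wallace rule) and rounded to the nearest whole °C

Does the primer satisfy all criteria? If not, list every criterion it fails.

Fails: GC clamp, length.

Base counts: A=9, T=4, G=6, C=6 (length 25).
GC clamp: 3' end TAG has 1 G/C, need ≥2 ✗
length: length 25, outside 26–27 ✗
Tm: Tm = 2·13 + 4·12 = 74°C ✓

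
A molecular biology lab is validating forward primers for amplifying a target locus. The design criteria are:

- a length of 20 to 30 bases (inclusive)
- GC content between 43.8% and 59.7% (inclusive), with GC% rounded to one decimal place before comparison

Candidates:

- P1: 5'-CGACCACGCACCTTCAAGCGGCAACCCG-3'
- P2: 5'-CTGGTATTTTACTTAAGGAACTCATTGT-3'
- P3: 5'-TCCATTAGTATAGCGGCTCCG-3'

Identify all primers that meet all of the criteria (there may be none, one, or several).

P3 only.

P1 (28 nt, A=7 T=2 G=6 C=13): length 28 ✓; GC 19/28 = 67.9%, outside 43.8–59.7% ✗ — fails.
P2 (28 nt, A=7 T=12 G=5 C=4): length 28 ✓; GC 9/28 = 32.1%, outside 43.8–59.7% ✗ — fails.
P3 (21 nt, A=4 T=6 G=5 C=6): length 21 ✓; GC 11/21 = 52.4% ✓ — passes.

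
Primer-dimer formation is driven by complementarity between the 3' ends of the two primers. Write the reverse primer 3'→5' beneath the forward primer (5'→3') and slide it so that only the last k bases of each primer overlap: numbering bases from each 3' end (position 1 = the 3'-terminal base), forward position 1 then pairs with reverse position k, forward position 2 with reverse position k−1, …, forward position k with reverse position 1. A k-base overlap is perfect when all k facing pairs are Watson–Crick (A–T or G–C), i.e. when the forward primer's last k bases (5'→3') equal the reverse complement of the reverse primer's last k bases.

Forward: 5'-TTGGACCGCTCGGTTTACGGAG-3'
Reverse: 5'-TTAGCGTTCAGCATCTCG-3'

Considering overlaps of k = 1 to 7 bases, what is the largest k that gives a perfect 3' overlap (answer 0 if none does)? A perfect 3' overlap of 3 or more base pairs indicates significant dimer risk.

Longest perfect overlap: 0 complementary base pairs; below the dimer-risk threshold (threshold 3).

Last 7 bases (5'→3') — forward …TACGGAG, reverse …CATCTCG.
Reverse complement of the reverse primer's last 7 bases: CGAGATG; its first k bases are the reverse complement of the reverse primer's last k bases, so a perfect k-base overlap needs the forward primer's last k bases to equal them.
Comparing (forward last k vs required): k=1: G vs C ✗; k=2: AG vs CG ✗; k=3: GAG vs CGA ✗; k=4: GGAG vs CGAG ✗; k=5: CGGAG vs CGAGA ✗; k=6: ACGGAG vs CGAGAT ✗; k=7: TACGGAG vs CGAGATG ✗.
No overlap length from 1 to 7 is perfect, so the longest perfect 3' overlap is 0.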